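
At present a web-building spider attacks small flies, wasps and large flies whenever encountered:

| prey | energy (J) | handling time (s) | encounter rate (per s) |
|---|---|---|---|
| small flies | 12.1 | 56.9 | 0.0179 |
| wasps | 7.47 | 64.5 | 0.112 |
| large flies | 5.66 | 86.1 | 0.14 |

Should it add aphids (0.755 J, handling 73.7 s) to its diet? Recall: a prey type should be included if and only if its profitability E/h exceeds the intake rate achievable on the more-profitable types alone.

No

On small flies, wasps and large flies alone, R = ΣλE/(1+Σλh) = 1.846/21.3 = 0.08666 J/s.
aphids: E/h = 0.755/73.7 = 0.01024 J/s.
Since 0.01024 < R, time spent handling aphids is better spent searching.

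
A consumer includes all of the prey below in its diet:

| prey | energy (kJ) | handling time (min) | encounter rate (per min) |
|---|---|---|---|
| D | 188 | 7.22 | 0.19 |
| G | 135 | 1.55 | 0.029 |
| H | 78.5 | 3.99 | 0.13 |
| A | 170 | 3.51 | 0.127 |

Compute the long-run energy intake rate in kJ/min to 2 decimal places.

21.13 kJ/min

Energy encountered per unit search time: 0.19×188 + 0.029×135 + 0.13×78.5 + 0.127×170 = 71.43 kJ/min.
Handling time per unit search time: 0.19×7.22 + 0.029×1.55 + 0.13×3.99 + 0.127×3.51 = 2.381.
Rate = 71.43/(1 + 2.381) = 21.13 kJ/min.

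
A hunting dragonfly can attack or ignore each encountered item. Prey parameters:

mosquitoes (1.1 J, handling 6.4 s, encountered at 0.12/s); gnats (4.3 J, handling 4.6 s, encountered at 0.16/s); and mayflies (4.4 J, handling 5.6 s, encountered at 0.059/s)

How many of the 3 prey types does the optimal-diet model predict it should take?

Rank by E/h (J/s): gnats 0.935, mayflies 0.786, mosquitoes 0.172. Include each in turn until the next type's E/h falls below the running intake rate.
Rate on top 1: 0.3963. mayflies: 0.786 > 0.3963 → include.
Rate on top 2: 0.4586. mosquitoes: 0.172 < 0.4586 → exclude; stop.
Optimal diet: gnats, mayflies — 2 of 3 types.

2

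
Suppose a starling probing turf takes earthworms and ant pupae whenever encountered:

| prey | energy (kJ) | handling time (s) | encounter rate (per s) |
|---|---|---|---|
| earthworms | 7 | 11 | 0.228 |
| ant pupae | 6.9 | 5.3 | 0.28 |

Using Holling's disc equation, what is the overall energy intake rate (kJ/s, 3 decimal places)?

R = Σλ_iE_i / (1 + Σλ_ih_i)
Numerator: 0.228×7 + 0.28×6.9 = 3.528
Denominator: 1 + 0.228×11 + 0.28×5.3 = 4.992
R = 3.528/4.992 = 0.7067 kJ/s

0.707 kJ/s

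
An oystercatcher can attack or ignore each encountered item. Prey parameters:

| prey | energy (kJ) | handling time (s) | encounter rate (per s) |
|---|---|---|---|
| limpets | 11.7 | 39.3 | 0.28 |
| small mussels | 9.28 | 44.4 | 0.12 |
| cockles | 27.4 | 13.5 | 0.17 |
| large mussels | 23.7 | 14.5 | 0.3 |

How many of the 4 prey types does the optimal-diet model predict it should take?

2

Profitabilities (E/h, kJ/s): cockles 2.03, large mussels 1.63, limpets 0.298, small mussels 0.209. Add prey in this order while the next type's profitability exceeds the intake rate on those already taken.
Rate on top 1: 1.414. large mussels: 1.63 > 1.414 → include.
Rate on top 2: 1.539. limpets: 0.298 < 1.539 → exclude; stop.
Optimal diet: cockles, large mussels — 2 of 4 types.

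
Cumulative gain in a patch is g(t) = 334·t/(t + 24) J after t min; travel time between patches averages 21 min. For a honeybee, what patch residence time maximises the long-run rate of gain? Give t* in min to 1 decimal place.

22.4 min

Optimal t* satisfies g'(t*) = g(t*)/(T + t*).
g'(t) = 334·24/(t + 24)². Setting 334·24/(t+24)² = 334t/[(t+24)(21+t)] gives 24(21+t) = t(t+24), so t² = 24×21 = 504.
t* = √504 = 22.45 min.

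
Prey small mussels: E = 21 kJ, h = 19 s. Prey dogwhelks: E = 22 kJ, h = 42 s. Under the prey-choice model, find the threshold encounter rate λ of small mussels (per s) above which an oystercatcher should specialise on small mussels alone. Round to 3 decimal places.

Drop dogwhelks once their profitability E₂/h₂ falls below the rate achievable on small mussels alone: E₂/h₂ = λE₁/(1 + λh₁).
Solve for λ: λE₁h₂ = E₂(1 + λh₁) → λ(E₁h₂ − E₂h₁) = E₂ → λ = E₂/(E₁h₂ − E₂h₁).
λ = 22/(21×42 − 22×19) = 22/464 = 0.04741 per s.

0.047 per s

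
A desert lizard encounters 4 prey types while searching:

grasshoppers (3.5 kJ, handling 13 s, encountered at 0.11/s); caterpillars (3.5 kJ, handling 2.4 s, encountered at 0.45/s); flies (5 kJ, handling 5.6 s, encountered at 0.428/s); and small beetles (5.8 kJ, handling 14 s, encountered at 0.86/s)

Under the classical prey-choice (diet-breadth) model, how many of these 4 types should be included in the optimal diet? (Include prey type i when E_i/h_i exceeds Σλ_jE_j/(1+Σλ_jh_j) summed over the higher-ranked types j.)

Rank by E/h (kJ/s): caterpillars 1.46, flies 0.893, small beetles 0.414, grasshoppers 0.269. Include each in turn until the next type's E/h falls below the running intake rate.
Rate on top 1: 0.7572. flies: 0.893 > 0.7572 → include.
Rate on top 2: 0.8298. small beetles: 0.414 < 0.8298 → exclude; stop.
Optimal diet: caterpillars, flies — 2 of 4 types.

2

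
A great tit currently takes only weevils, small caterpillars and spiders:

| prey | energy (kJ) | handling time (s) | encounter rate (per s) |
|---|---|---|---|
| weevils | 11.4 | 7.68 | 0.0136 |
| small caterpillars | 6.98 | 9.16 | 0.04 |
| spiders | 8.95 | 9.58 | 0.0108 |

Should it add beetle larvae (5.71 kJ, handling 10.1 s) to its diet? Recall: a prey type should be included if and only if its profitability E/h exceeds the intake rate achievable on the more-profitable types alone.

Yes

Current rate: (0.0136×11.4 + 0.04×6.98 + 0.0108×8.95)/(1 + 0.0136×7.68 + 0.04×9.16 + 0.0108×9.58) = 0.3372 kJ/s.
Profitability of beetle larvae: 5.71/10.1 = 0.5653 kJ/s.
0.5653 > 0.3372, so adding beetle larvae raises the average — include it.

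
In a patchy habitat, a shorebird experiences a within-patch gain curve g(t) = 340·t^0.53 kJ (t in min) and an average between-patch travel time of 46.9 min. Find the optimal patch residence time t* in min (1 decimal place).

By the marginal value theorem, leave when the instantaneous gain rate g'(t) equals the habitat-wide average g(t)/(T + t).
g'(t) = 0.53·340·t^-0.47. Setting 0.53·340·t^-0.47 = 340·t^0.53/(46.9+t) gives 0.53(46.9+t) = t, so 0.47·t = 0.53×46.9.
t* = 0.53×46.9/0.47 = 52.89 min.

52.9 min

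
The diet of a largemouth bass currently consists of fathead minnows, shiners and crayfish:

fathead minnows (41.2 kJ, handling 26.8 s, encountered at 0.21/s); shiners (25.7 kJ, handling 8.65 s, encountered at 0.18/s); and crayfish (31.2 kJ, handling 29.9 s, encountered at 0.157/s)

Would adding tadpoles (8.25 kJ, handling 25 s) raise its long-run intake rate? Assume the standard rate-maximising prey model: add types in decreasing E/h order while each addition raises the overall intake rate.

No

Intake rate on the current diet: R = (0.21×41.2 + 0.18×25.7 + 0.157×31.2) / (1 + 0.21×26.8 + 0.18×8.65 + 0.157×29.9) = 18.18/12.88 = 1.411 kJ/s.
tadpoles: E/h = 8.25/25 = 0.33 kJ/s.
0.33 < 1.411, so adding tadpoles would lower the average — exclude it.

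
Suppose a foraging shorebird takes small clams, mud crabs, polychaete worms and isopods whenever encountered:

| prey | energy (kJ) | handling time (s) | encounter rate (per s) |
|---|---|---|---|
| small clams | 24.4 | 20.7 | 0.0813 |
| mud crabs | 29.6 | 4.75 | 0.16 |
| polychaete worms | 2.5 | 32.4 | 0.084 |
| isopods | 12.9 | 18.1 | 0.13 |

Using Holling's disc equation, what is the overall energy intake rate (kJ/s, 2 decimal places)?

Energy encountered per unit search time: 0.0813×24.4 + 0.16×29.6 + 0.084×2.5 + 0.13×12.9 = 8.607 kJ/s.
Handling time per unit search time: 0.0813×20.7 + 0.16×4.75 + 0.084×32.4 + 0.13×18.1 = 7.518.
Rate = 8.607/(1 + 7.518) = 1.01 kJ/s.

1.01 kJ/s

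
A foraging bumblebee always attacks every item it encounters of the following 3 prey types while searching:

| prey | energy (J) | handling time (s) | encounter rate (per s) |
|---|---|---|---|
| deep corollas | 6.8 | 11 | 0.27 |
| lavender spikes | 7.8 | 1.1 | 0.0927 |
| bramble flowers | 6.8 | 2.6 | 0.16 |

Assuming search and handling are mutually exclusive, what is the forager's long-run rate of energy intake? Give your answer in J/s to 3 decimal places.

0.813 J/s

R = (0.27×6.8 + 0.0927×7.8 + 0.16×6.8) / (1 + 0.27×11 + 0.0927×1.1 + 0.16×2.6) = 3.647/4.488 = 0.8126 J/s.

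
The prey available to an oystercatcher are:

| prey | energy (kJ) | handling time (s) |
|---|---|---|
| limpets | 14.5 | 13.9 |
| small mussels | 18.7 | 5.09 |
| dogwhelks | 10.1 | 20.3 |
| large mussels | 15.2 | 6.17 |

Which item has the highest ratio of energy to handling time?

Profitability E/h (kJ/s): limpets = 14.5/13.9 = 1.04, small mussels = 18.7/5.09 = 3.67, dogwhelks = 10.1/20.3 = 0.498, large mussels = 15.2/6.17 = 2.46.
Ranked: small mussels > large mussels > limpets > dogwhelks.

small mussels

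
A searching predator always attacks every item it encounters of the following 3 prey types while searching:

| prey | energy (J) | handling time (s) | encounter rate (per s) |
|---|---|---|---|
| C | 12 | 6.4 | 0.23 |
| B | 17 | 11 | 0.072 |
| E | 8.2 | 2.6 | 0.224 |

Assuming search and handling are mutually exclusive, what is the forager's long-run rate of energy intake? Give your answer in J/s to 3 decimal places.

R = (0.23×12 + 0.072×17 + 0.224×8.2) / (1 + 0.23×6.4 + 0.072×11 + 0.224×2.6) = 5.821/3.846 = 1.513 J/s.

1.513 J/s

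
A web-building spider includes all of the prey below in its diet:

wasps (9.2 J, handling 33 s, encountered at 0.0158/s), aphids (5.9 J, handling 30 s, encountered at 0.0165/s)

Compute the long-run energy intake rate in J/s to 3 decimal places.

0.120 J/s

R = Σλ_iE_i / (1 + Σλ_ih_i)
Numerator: 0.0158×9.2 + 0.0165×5.9 = 0.2427
Denominator: 1 + 0.0158×33 + 0.0165×30 = 2.016
R = 0.2427/2.016 = 0.1204 J/s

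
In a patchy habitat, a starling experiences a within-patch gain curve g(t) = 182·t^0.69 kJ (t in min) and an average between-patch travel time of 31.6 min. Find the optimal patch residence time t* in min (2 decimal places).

70.34 min

Optimal t* satisfies g'(t*) = g(t*)/(T + t*).
g'(t) = 0.69·182·t^-0.31. Setting 0.69·182·t^-0.31 = 182·t^0.69/(31.6+t) gives 0.69(31.6+t) = t, so 0.31·t = 0.69×31.6.
t* = 0.69×31.6/0.31 = 70.34 min.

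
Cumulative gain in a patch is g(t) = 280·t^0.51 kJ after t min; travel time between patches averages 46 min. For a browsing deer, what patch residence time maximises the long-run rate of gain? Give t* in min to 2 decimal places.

By the marginal value theorem, leave when the instantaneous gain rate g'(t) equals the habitat-wide average g(t)/(T + t).
g'(t) = 0.51·280·t^-0.49. Setting 0.51·280·t^-0.49 = 280·t^0.51/(46+t) gives 0.51(46+t) = t, so 0.49·t = 0.51×46.
t* = 0.51×46/0.49 = 47.88 min.

47.88 min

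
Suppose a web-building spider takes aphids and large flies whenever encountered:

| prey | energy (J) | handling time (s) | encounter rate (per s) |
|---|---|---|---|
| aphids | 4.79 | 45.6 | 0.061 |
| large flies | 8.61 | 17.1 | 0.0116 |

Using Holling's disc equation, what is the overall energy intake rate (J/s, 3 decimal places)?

0.099 J/s

R = (0.061×4.79 + 0.0116×8.61) / (1 + 0.061×45.6 + 0.0116×17.1) = 0.3921/3.98 = 0.09851 J/s.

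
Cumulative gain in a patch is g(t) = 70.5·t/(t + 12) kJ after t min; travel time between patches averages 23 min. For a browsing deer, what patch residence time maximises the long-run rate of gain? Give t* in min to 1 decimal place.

Optimal t* satisfies g'(t*) = g(t*)/(T + t*).
g'(t) = 70.5·12/(t + 12)². Setting 70.5·12/(t+12)² = 70.5t/[(t+12)(23+t)] gives 12(23+t) = t(t+12), so t² = 12×23 = 276.
t* = √276 = 16.61 min.

16.6 min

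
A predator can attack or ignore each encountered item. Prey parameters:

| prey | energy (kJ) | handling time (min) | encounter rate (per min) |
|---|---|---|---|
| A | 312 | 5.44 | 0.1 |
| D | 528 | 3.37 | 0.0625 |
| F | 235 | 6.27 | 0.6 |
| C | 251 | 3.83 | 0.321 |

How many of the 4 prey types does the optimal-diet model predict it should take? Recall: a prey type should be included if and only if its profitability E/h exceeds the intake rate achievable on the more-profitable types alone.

Profitabilities (E/h, kJ/min): D 157, C 65.5, A 57.4, F 37.5. Add prey in this order while the next type's profitability exceeds the intake rate on those already taken.
Rate on top 1: 27.26. C: 65.5 > 27.26 → include.
Rate on top 2: 46.54. A: 57.4 > 46.54 → include.
Rate on top 3: 48.51. F: 37.5 < 48.51 → exclude; stop.
Optimal diet: D, C, A — 3 of 4 types.

3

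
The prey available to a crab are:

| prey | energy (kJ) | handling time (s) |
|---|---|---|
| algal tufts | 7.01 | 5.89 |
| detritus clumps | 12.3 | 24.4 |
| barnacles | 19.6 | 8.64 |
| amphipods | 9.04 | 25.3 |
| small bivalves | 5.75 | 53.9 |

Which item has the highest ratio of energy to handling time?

In descending order of E/h:
barnacles: 19.6/8.64 = 2.27 kJ/s
algal tufts: 7.01/5.89 = 1.19 kJ/s
detritus clumps: 12.3/24.4 = 0.504 kJ/s
amphipods: 9.04/25.3 = 0.357 kJ/s
small bivalves: 5.75/53.9 = 0.107 kJ/s

barnacles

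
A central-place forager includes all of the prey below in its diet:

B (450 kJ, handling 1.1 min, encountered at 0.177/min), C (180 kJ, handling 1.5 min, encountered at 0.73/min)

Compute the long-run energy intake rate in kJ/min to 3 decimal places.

92.174 kJ/min

R = Σλ_iE_i / (1 + Σλ_ih_i)
Numerator: 0.177×450 + 0.73×180 = 211.1
Denominator: 1 + 0.177×1.1 + 0.73×1.5 = 2.29
R = 211.1/2.29 = 92.17 kJ/min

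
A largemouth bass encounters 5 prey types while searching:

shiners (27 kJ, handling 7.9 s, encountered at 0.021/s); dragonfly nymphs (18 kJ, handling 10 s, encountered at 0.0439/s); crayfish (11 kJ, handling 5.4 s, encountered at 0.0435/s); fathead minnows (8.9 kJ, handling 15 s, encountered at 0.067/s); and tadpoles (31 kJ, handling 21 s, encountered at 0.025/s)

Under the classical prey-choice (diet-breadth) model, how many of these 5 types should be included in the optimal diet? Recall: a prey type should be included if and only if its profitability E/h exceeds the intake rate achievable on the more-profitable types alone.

4

Rank by E/h (kJ/s): shiners 3.42, crayfish 2.04, dragonfly nymphs 1.8, tadpoles 1.48, fathead minnows 0.593. Include each in turn until the next type's E/h falls below the running intake rate.
Rate on top 1: 0.4863. crayfish: 2.04 > 0.4863 → include.
Rate on top 2: 0.7464. dragonfly nymphs: 1.8 > 0.7464 → include.
Rate on top 3: 0.9978. tadpoles: 1.48 > 0.9978 → include.
Rate on top 4: 1.104. fathead minnows: 0.593 < 1.104 → exclude; stop.
Optimal diet: shiners, crayfish, dragonfly nymphs, tadpoles — 4 of 5 types.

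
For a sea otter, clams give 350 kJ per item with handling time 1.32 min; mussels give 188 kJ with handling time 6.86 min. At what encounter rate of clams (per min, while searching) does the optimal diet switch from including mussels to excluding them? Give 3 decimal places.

The zero-one rule: include mussels iff E₂/h₂ > λE₁/(1+λh₁). Equality gives the switch point.
λE₁h₂ = E₂ + λE₂h₁ ⇒ λ = E₂/(E₁h₂ − E₂h₁) = 188/(2401 − 248.2) = 0.08733 per min.

0.087 per min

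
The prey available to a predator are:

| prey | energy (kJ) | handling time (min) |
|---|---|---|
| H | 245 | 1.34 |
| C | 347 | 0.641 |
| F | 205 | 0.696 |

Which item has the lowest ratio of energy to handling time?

H

In descending order of E/h:
C: 347/0.641 = 541 kJ/min
F: 205/0.696 = 295 kJ/min
H: 245/1.34 = 183 kJ/min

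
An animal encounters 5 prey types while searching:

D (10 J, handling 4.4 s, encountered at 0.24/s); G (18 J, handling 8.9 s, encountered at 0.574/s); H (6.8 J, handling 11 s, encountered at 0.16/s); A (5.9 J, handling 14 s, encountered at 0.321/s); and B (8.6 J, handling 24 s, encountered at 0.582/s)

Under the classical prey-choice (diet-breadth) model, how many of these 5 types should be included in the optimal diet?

Rank by E/h (J/s): D 2.27, G 2.02, H 0.618, A 0.421, B 0.358. Include each in turn until the next type's E/h falls below the running intake rate.
Rate on top 1: 1.167. G: 2.02 > 1.167 → include.
Rate on top 2: 1.777. H: 0.618 < 1.777 → exclude; stop.
Optimal diet: D, G — 2 of 5 types.

2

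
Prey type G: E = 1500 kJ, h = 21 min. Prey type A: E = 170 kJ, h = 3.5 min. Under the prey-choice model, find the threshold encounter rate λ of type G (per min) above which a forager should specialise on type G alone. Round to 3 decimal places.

0.101 per min

The zero-one rule: include type A iff E₂/h₂ > λE₁/(1+λh₁). Equality gives the switch point.
λE₁h₂ = E₂ + λE₂h₁ ⇒ λ = E₂/(E₁h₂ − E₂h₁) = 170/(5250 − 3570) = 0.1012 per min.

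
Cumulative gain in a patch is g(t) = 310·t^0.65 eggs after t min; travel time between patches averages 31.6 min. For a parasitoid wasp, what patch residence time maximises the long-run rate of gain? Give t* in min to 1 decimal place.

By the marginal value theorem, leave when the instantaneous gain rate g'(t) equals the habitat-wide average g(t)/(T + t).
g'(t) = 0.65·310·t^-0.35. Setting 0.65·310·t^-0.35 = 310·t^0.65/(31.6+t) gives 0.65(31.6+t) = t, so 0.35·t = 0.65×31.6.
t* = 0.65×31.6/0.35 = 58.69 min.

58.7 min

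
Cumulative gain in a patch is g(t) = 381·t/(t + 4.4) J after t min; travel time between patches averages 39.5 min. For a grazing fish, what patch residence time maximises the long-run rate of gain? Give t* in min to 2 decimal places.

Maximise g(t)/(T+t): set derivative to zero → g'(t)(T+t) = g(t).
g'(t) = 381·4.4/(t + 4.4)². Setting 381·4.4/(t+4.4)² = 381t/[(t+4.4)(39.5+t)] gives 4.4(39.5+t) = t(t+4.4), so t² = 4.4×39.5 = 173.8.
t* = √173.8 = 13.18 min.

13.18 min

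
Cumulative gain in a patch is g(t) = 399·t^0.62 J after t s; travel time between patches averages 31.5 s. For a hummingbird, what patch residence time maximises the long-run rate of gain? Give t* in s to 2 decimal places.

By the marginal value theorem, leave when the instantaneous gain rate g'(t) equals the habitat-wide average g(t)/(T + t).
g'(t) = 0.62·399·t^-0.38. Setting 0.62·399·t^-0.38 = 399·t^0.62/(31.5+t) gives 0.62(31.5+t) = t, so 0.38·t = 0.62×31.5.
t* = 0.62×31.5/0.38 = 51.39 s.

51.39 s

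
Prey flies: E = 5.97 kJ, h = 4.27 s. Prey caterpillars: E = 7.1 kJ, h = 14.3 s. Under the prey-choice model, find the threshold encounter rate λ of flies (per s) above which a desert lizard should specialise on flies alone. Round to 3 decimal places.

0.129 per s

The zero-one rule: include caterpillars iff E₂/h₂ > λE₁/(1+λh₁). Equality gives the switch point.
λE₁h₂ = E₂ + λE₂h₁ ⇒ λ = E₂/(E₁h₂ − E₂h₁) = 7.1/(85.37 − 30.32) = 0.129 per s.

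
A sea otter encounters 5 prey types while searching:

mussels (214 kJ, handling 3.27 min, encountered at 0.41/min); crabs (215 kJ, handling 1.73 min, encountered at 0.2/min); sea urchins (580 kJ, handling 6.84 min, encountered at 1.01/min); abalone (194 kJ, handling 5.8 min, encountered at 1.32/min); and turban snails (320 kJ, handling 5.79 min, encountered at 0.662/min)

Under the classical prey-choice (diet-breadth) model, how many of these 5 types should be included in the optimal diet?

2

Profitabilities (E/h, kJ/min): crabs 124, sea urchins 84.8, mussels 65.4, turban snails 55.3, abalone 33.4. Add prey in this order while the next type's profitability exceeds the intake rate on those already taken.
Rate on top 1: 31.95. sea urchins: 84.8 > 31.95 → include.
Rate on top 2: 76.18. mussels: 65.4 < 76.18 → exclude; stop.
Optimal diet: crabs, sea urchins — 2 of 5 types.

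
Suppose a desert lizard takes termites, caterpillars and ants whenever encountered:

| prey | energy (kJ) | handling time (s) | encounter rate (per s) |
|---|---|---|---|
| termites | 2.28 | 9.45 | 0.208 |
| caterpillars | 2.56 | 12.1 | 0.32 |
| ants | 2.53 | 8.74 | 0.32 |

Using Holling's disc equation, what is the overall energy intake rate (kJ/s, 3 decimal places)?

R = (0.208×2.28 + 0.32×2.56 + 0.32×2.53) / (1 + 0.208×9.45 + 0.32×12.1 + 0.32×8.74) = 2.103/9.634 = 0.2183 kJ/s.

0.218 kJ/s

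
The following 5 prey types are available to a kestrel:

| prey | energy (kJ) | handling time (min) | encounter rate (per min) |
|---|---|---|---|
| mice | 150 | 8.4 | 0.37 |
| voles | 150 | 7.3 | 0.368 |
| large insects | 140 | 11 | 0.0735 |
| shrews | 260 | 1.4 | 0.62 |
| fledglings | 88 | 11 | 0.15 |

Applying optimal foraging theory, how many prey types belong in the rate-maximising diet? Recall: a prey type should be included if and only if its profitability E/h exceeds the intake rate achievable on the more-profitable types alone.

Rank by E/h (kJ/min): shrews 186, voles 20.5, mice 17.9, large insects 12.7, fledglings 8. Include each in turn until the next type's E/h falls below the running intake rate.
Rate on top 1: 86.3. voles: 20.5 < 86.3 → exclude; stop.
Optimal diet: shrews — 1 of 5 types.

1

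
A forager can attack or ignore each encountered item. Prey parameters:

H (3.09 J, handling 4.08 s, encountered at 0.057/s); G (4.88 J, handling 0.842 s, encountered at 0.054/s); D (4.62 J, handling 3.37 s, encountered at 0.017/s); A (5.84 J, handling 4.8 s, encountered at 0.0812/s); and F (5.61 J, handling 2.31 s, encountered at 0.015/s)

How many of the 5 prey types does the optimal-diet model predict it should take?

5

Rank by E/h (J/s): G 5.8, F 2.43, D 1.37, A 1.22, H 0.757. Include each in turn until the next type's E/h falls below the running intake rate.
Rate on top 1: 0.2521. F: 2.43 > 0.2521 → include.
Rate on top 2: 0.3219. D: 1.37 > 0.3219 → include.
Rate on top 3: 0.3747. A: 1.22 > 0.3747 → include.
Rate on top 4: 0.5896. H: 0.757 > 0.5896 → include.
Optimal diet: G, F, D, A, H — 5 of 5 types.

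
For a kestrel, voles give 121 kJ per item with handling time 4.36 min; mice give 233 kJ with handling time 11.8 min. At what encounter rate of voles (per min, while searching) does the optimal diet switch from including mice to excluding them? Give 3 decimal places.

0.566 per min

At the threshold, the rate on voles alone equals the profitability of mice: λ·121/(1 + λ·4.36) = 233/11.8 = 19.75.
Rearranging, λ(121 − 19.75×4.36) = 19.75, so λ = 19.75/34.91 = 0.5656 per min.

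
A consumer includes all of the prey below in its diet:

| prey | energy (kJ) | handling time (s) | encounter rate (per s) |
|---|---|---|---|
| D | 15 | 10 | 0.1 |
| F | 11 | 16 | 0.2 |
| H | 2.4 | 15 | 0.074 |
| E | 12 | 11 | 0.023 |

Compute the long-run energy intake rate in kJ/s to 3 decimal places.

0.633 kJ/s

R = (0.1×15 + 0.2×11 + 0.074×2.4 + 0.023×12) / (1 + 0.1×10 + 0.2×16 + 0.074×15 + 0.023×11) = 4.154/6.563 = 0.6329 kJ/s.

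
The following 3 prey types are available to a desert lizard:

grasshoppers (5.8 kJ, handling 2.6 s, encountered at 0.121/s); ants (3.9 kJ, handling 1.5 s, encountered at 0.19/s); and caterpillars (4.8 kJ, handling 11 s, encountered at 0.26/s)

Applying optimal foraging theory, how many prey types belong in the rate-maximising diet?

E/h in descending order: ants 2.6, grasshoppers 2.23, caterpillars 0.436 kJ/s. The optimal diet is the largest prefix of this list for which every included type satisfies E_i/h_i > R on the types above it.
Rate on top 1: 0.5767. grasshoppers: 2.23 > 0.5767 → include.
Rate on top 2: 0.902. caterpillars: 0.436 < 0.902 → exclude; stop.
Optimal diet: ants, grasshoppers — 2 of 3 types.

2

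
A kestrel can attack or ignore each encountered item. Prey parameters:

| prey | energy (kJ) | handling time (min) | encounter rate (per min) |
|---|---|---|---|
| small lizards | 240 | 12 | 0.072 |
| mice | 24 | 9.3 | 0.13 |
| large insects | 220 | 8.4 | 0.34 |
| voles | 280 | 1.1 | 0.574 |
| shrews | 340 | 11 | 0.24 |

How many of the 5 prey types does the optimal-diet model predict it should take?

Profitabilities (E/h, kJ/min): voles 255, shrews 30.9, large insects 26.2, small lizards 20, mice 2.58. Add prey in this order while the next type's profitability exceeds the intake rate on those already taken.
Rate on top 1: 98.52. shrews: 30.9 < 98.52 → exclude; stop.
Optimal diet: voles — 1 of 5 types.

1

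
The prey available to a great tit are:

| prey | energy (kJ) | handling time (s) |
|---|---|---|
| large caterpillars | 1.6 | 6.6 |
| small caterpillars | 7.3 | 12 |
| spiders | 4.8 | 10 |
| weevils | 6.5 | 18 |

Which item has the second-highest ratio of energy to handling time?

spiders

In descending order of E/h:
small caterpillars: 7.3/12 = 0.608 kJ/s
spiders: 4.8/10 = 0.48 kJ/s
weevils: 6.5/18 = 0.361 kJ/s
large caterpillars: 1.6/6.6 = 0.242 kJ/s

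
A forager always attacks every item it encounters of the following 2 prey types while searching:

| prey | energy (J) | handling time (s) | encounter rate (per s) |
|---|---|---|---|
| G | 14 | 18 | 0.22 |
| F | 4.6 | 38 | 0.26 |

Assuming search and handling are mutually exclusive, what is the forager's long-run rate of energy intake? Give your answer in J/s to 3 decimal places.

Energy encountered per unit search time: 0.22×14 + 0.26×4.6 = 4.276 J/s.
Handling time per unit search time: 0.22×18 + 0.26×38 = 13.84.
Rate = 4.276/(1 + 13.84) = 0.2881 J/s.

0.288 J/s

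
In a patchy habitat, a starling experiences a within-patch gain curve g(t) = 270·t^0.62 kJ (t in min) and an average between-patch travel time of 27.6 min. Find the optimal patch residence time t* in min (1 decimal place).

45.0 min

Optimal t* satisfies g'(t*) = g(t*)/(T + t*).
g'(t) = 0.62·270·t^-0.38. Setting 0.62·270·t^-0.38 = 270·t^0.62/(27.6+t) gives 0.62(27.6+t) = t, so 0.38·t = 0.62×27.6.
t* = 0.62×27.6/0.38 = 45.03 min.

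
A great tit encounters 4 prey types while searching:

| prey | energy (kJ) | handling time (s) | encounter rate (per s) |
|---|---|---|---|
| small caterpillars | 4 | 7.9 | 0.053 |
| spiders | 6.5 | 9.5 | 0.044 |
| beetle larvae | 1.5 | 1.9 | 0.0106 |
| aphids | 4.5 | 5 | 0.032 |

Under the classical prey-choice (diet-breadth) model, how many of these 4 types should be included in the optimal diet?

4

Profitabilities (E/h, kJ/s): aphids 0.9, beetle larvae 0.789, spiders 0.684, small caterpillars 0.506. Add prey in this order while the next type's profitability exceeds the intake rate on those already taken.
Rate on top 1: 0.1241. beetle larvae: 0.789 > 0.1241 → include.
Rate on top 2: 0.1355. spiders: 0.684 > 0.1355 → include.
Rate on top 3: 0.279. small caterpillars: 0.506 > 0.279 → include.
Optimal diet: aphids, beetle larvae, spiders, small caterpillars — 4 of 4 types.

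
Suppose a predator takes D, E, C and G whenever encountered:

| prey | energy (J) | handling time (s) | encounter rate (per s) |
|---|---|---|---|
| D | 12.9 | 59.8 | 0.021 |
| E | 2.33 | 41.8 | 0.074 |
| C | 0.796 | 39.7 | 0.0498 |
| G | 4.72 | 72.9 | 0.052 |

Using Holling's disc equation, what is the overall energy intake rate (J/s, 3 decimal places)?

0.066 J/s

R = (0.021×12.9 + 0.074×2.33 + 0.0498×0.796 + 0.052×4.72) / (1 + 0.021×59.8 + 0.074×41.8 + 0.0498×39.7 + 0.052×72.9) = 0.7284/11.12 = 0.06552 J/s.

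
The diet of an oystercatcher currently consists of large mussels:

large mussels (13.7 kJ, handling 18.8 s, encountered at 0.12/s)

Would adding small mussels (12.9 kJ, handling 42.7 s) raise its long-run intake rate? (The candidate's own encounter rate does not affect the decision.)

No

Current rate: (0.12×13.7)/(1 + 0.12×18.8) = 0.5049 kJ/s.
Profitability of small mussels: 12.9/42.7 = 0.3021 kJ/s.
Since 0.3021 < R, time spent handling small mussels is better spent searching.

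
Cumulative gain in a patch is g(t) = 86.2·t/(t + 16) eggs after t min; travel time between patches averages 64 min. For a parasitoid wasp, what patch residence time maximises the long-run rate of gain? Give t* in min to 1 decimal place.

32.0 min

By the marginal value theorem, leave when the instantaneous gain rate g'(t) equals the habitat-wide average g(t)/(T + t).
g'(t) = 86.2·16/(t + 16)². Setting 86.2·16/(t+16)² = 86.2t/[(t+16)(64+t)] gives 16(64+t) = t(t+16), so t² = 16×64 = 1024.
t* = √1024 = 32 min.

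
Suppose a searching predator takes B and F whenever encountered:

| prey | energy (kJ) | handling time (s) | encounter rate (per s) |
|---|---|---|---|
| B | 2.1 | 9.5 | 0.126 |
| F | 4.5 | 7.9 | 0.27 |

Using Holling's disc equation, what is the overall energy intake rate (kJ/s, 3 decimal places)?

R = (0.126×2.1 + 0.27×4.5) / (1 + 0.126×9.5 + 0.27×7.9) = 1.48/4.33 = 0.3417 kJ/s.

0.342 kJ/s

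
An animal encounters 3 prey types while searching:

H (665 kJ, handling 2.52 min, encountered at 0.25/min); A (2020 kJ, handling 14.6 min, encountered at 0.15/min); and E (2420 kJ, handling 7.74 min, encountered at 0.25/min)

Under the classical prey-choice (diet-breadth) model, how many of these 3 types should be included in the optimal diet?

2

Rank by E/h (kJ/min): E 313, H 264, A 138. Include each in turn until the next type's E/h falls below the running intake rate.
Rate on top 1: 206.1. H: 264 > 206.1 → include.
Rate on top 2: 216.3. A: 138 < 216.3 → exclude; stop.
Optimal diet: E, H — 2 of 3 types.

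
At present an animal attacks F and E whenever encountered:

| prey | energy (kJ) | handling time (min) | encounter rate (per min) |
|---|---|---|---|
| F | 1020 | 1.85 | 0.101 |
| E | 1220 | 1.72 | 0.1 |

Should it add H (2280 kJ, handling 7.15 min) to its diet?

Yes

Intake rate on the current diet: R = (0.101×1020 + 0.1×1220) / (1 + 0.101×1.85 + 0.1×1.72) = 225/1.359 = 165.6 kJ/min.
H: E/h = 2280/7.15 = 318.9 kJ/min.
Since 318.9 > R, including H increases the long-run rate.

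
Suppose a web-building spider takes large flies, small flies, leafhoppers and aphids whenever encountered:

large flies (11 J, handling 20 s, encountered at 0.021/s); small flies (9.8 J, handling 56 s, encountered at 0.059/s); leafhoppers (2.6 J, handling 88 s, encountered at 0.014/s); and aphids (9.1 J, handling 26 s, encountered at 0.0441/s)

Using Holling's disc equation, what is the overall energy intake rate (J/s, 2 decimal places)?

Energy encountered per unit search time: 0.021×11 + 0.059×9.8 + 0.014×2.6 + 0.0441×9.1 = 1.247 J/s.
Handling time per unit search time: 0.021×20 + 0.059×56 + 0.014×88 + 0.0441×26 = 6.103.
Rate = 1.247/(1 + 6.103) = 0.1756 J/s.

0.18 J/s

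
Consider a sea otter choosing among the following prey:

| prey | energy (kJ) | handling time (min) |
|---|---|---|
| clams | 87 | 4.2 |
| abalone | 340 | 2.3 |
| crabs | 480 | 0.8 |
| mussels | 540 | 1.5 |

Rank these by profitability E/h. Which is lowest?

In descending order of E/h:
crabs: 480/0.8 = 600 kJ/min
mussels: 540/1.5 = 360 kJ/min
abalone: 340/2.3 = 148 kJ/min
clams: 87/4.2 = 20.7 kJ/min

clams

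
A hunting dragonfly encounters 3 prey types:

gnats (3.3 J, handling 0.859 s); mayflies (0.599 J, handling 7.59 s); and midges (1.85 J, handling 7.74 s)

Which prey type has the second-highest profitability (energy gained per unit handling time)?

midges

Profitability E/h (J/s): gnats = 3.3/0.859 = 3.84, mayflies = 0.599/7.59 = 0.0789, midges = 1.85/7.74 = 0.239.
Ranked: gnats > midges > mayflies.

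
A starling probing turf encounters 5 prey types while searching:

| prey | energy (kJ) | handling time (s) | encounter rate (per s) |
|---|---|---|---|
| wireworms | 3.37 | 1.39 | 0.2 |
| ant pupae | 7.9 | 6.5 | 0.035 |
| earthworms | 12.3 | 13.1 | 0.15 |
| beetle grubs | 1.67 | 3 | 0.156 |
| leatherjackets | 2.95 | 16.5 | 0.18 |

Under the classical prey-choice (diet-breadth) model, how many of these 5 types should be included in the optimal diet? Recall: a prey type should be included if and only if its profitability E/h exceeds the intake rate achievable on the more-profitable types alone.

3

Profitabilities (E/h, kJ/s): wireworms 2.42, ant pupae 1.22, earthworms 0.939, beetle grubs 0.557, leatherjackets 0.179. Add prey in this order while the next type's profitability exceeds the intake rate on those already taken.
Rate on top 1: 0.5274. ant pupae: 1.22 > 0.5274 → include.
Rate on top 2: 0.6314. earthworms: 0.939 > 0.6314 → include.
Rate on top 3: 0.8055. beetle grubs: 0.557 < 0.8055 → exclude; stop.
Optimal diet: wireworms, ant pupae, earthworms — 3 of 5 types.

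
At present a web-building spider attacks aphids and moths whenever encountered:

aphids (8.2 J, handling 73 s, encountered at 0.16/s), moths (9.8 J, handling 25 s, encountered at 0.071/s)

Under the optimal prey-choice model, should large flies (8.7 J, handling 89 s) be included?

No

Current rate: (0.16×8.2 + 0.071×9.8)/(1 + 0.16×73 + 0.071×25) = 0.1389 J/s.
large flies: E/h = 8.7/89 = 0.09775 J/s.
Since 0.09775 < R, time spent handling large flies is better spent searching.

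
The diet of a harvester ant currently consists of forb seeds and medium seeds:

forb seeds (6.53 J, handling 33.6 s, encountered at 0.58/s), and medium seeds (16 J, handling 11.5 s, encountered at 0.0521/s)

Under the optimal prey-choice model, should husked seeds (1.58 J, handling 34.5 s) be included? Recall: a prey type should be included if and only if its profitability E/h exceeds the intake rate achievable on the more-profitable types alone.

On forb seeds and medium seeds alone, R = ΣλE/(1+Σλh) = 4.621/21.09 = 0.2191 J/s.
Profitability of husked seeds: 1.58/34.5 = 0.0458 J/s.
Since 0.0458 < R, time spent handling husked seeds is better spent searching.

No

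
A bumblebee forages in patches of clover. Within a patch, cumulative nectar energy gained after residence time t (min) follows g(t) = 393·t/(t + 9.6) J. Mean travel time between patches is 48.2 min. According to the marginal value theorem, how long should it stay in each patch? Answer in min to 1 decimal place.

Maximise g(t)/(T+t): set derivative to zero → g'(t)(T+t) = g(t).
g'(t) = 393·9.6/(t + 9.6)². Setting 393·9.6/(t+9.6)² = 393t/[(t+9.6)(48.2+t)] gives 9.6(48.2+t) = t(t+9.6), so t² = 9.6×48.2 = 462.7.
t* = √462.7 = 21.51 min.

21.5 min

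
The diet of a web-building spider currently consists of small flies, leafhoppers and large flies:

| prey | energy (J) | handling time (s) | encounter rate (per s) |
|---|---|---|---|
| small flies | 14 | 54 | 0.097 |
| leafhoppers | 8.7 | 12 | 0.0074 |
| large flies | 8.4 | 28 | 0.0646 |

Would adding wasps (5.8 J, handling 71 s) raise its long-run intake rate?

Intake rate on the current diet: R = (0.097×14 + 0.0074×8.7 + 0.0646×8.4) / (1 + 0.097×54 + 0.0074×12 + 0.0646×28) = 1.965/8.136 = 0.2415 J/s.
Profitability of wasps: 5.8/71 = 0.08169 J/s.
Since 0.08169 < R, time spent handling wasps is better spent searching.

No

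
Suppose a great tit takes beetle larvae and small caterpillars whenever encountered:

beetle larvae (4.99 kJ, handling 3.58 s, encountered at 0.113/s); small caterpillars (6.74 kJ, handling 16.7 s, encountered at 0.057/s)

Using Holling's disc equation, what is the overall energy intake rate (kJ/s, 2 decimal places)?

0.40 kJ/s

Energy encountered per unit search time: 0.113×4.99 + 0.057×6.74 = 0.9481 kJ/s.
Handling time per unit search time: 0.113×3.58 + 0.057×16.7 = 1.356.
Rate = 0.9481/(1 + 1.356) = 0.4023 kJ/s.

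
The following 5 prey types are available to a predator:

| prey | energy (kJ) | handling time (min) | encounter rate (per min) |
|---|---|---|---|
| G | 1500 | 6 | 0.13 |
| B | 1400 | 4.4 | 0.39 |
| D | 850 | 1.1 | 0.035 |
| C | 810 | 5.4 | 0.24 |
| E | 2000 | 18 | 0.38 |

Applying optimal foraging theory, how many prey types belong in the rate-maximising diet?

3

E/h in descending order: D 773, B 318, G 250, C 150, E 111 kJ/min. The optimal diet is the largest prefix of this list for which every included type satisfies E_i/h_i > R on the types above it.
Rate on top 1: 28.65. B: 318 > 28.65 → include.
Rate on top 2: 209. G: 250 > 209 → include.
Rate on top 3: 218.1. C: 150 < 218.1 → exclude; stop.
Optimal diet: D, B, G — 3 of 5 types.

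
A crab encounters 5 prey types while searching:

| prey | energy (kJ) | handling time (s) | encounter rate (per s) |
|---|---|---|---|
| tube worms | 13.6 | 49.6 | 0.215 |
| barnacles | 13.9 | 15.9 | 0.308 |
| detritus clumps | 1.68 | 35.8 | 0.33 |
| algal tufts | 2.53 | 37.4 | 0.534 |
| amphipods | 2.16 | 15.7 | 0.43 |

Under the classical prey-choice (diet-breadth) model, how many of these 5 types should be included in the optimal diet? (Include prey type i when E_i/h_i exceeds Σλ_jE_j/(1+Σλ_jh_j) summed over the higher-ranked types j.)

Rank by E/h (kJ/s): barnacles 0.874, tube worms 0.274, amphipods 0.138, algal tufts 0.0676, detritus clumps 0.0469. Include each in turn until the next type's E/h falls below the running intake rate.
Rate on top 1: 0.726. tube worms: 0.274 < 0.726 → exclude; stop.
Optimal diet: barnacles — 1 of 5 types.

1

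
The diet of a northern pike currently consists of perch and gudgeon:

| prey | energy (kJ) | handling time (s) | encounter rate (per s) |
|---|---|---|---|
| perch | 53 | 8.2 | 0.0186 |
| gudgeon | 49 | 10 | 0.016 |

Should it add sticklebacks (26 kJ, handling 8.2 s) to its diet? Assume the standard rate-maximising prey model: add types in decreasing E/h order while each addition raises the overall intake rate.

Intake rate on the current diet: R = (0.0186×53 + 0.016×49) / (1 + 0.0186×8.2 + 0.016×10) = 1.77/1.313 = 1.348 kJ/s.
sticklebacks: E/h = 26/8.2 = 3.171 kJ/s.
3.171 > 1.348, so adding sticklebacks raises the average — include it.

Yes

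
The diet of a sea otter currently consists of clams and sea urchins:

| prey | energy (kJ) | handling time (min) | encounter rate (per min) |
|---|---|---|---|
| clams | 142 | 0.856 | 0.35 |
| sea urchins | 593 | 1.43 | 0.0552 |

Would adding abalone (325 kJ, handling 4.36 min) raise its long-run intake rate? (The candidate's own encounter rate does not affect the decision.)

Intake rate on the current diet: R = (0.35×142 + 0.0552×593) / (1 + 0.35×0.856 + 0.0552×1.43) = 82.43/1.379 = 59.8 kJ/min.
abalone: E/h = 325/4.36 = 74.54 kJ/min.
Since 74.54 > R, including abalone increases the long-run rate.

Yes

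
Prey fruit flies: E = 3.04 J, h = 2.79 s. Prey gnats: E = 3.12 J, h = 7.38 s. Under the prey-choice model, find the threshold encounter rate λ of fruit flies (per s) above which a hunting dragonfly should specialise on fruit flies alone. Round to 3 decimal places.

0.227 per s

Drop gnats once their profitability E₂/h₂ falls below the rate achievable on fruit flies alone: E₂/h₂ = λE₁/(1 + λh₁).
Solve for λ: λE₁h₂ = E₂(1 + λh₁) → λ(E₁h₂ − E₂h₁) = E₂ → λ = E₂/(E₁h₂ − E₂h₁).
λ = 3.12/(3.04×7.38 − 3.12×2.79) = 3.12/13.73 = 0.2272 per s.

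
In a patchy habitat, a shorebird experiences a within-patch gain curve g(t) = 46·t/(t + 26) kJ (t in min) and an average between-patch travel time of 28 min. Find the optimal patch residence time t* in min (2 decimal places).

Maximise g(t)/(T+t): set derivative to zero → g'(t)(T+t) = g(t).
g'(t) = 46·26/(t + 26)². Setting 46·26/(t+26)² = 46t/[(t+26)(28+t)] gives 26(28+t) = t(t+26), so t² = 26×28 = 728.
t* = √728 = 26.98 min.

26.98 min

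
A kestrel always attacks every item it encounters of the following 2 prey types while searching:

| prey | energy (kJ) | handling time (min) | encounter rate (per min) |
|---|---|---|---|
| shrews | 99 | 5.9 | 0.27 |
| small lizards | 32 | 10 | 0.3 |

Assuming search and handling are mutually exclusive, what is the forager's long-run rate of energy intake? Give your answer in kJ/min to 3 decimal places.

6.496 kJ/min

Energy encountered per unit search time: 0.27×99 + 0.3×32 = 36.33 kJ/min.
Handling time per unit search time: 0.27×5.9 + 0.3×10 = 4.593.
Rate = 36.33/(1 + 4.593) = 6.496 kJ/min.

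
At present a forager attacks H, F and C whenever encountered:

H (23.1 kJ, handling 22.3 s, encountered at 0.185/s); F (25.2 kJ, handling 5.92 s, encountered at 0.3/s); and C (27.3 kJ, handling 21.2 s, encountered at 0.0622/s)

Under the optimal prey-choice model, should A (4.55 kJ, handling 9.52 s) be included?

No

On H, F and C alone, R = ΣλE/(1+Σλh) = 13.53/8.22 = 1.646 kJ/s.
A: E/h = 4.55/9.52 = 0.4779 kJ/s.
0.4779 < 1.646, so adding A would lower the average — exclude it.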